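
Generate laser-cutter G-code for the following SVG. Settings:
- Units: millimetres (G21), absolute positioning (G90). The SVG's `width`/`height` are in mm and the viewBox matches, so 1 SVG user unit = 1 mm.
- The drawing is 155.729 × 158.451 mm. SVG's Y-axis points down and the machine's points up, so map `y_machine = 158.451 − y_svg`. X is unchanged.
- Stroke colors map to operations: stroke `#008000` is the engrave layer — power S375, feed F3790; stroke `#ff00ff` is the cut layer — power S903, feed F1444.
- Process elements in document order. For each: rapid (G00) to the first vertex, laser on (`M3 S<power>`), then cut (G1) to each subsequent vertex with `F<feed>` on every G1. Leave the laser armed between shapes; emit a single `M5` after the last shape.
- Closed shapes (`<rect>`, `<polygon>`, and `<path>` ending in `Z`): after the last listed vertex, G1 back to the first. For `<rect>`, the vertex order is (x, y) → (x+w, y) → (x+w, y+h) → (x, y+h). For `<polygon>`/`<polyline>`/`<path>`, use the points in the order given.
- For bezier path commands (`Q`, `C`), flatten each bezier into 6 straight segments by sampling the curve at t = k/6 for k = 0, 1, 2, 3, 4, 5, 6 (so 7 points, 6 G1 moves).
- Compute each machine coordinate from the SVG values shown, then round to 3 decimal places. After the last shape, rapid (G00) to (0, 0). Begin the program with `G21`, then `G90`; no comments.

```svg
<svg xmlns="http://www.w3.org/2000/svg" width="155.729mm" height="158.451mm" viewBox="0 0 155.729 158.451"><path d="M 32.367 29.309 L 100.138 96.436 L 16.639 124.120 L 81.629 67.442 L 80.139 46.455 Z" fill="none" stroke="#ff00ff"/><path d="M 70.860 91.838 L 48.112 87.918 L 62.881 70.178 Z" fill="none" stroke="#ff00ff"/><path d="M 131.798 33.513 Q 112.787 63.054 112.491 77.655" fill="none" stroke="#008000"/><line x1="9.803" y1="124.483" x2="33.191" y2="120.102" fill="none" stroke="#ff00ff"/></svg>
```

G21
G90
G00 X32.367 Y129.142
M3 S903
G1 X100.138 Y62.015 F1444
G1 X16.639 Y34.331 F1444
G1 X81.629 Y91.009 F1444
G1 X80.139 Y111.996 F1444
G1 X32.367 Y129.142 F1444
G00 X70.860 Y66.613
M3 S903
G1 X48.112 Y70.533 F1444
G1 X62.881 Y88.273 F1444
G1 X70.860 Y66.613 F1444
G00 X131.798 Y124.938
M3 S375
G1 X125.981 Y115.506 F3790
G1 X121.203 Y106.904 F3790
G1 X117.466 Y99.132 F3790
G1 X114.768 Y92.190 F3790
G1 X113.110 Y86.078 F3790
G1 X112.491 Y80.796 F3790
G00 X9.803 Y33.968
M3 S903
G1 X33.191 Y38.349 F1444
M5
G00 X0.000 Y0.000

Since the viewBox matches the mm dimensions, user units are millimetres directly. The only transform is the Y-flip y_m = 158.451 − y_svg.

Shape 1 is a closed polygon drawn with `<path>`. Its stroke #ff00ff means cut at S903, F1444. After flipping Y the toolpath is (32.367,129.142) → (100.138,62.015) → (16.639,34.331) → (81.629,91.009) → (80.139,111.996) → (32.367,129.142), returning to the start.

Shape 2 is a regular polygon drawn with `<path>`. Its stroke #ff00ff means cut at S903, F1444. After flipping Y the toolpath is (70.860,66.613) → (48.112,70.533) → (62.881,88.273) → (70.860,66.613), returning to the start.

Shape 3 is a quadratic bezier drawn with `<path>`. Its stroke #008000 means engrave at S375, F3790. After flipping Y the toolpath is (131.798,124.938) → (125.981,115.506) → (121.203,106.904) → (117.466,99.132) → (114.768,92.190) → (113.110,86.078) → (112.491,80.796).

Shape 4 is a line segment drawn with `<line>`. Its stroke #ff00ff means cut at S903, F1444. After flipping Y the toolpath is (9.803,33.968) → (33.191,38.349).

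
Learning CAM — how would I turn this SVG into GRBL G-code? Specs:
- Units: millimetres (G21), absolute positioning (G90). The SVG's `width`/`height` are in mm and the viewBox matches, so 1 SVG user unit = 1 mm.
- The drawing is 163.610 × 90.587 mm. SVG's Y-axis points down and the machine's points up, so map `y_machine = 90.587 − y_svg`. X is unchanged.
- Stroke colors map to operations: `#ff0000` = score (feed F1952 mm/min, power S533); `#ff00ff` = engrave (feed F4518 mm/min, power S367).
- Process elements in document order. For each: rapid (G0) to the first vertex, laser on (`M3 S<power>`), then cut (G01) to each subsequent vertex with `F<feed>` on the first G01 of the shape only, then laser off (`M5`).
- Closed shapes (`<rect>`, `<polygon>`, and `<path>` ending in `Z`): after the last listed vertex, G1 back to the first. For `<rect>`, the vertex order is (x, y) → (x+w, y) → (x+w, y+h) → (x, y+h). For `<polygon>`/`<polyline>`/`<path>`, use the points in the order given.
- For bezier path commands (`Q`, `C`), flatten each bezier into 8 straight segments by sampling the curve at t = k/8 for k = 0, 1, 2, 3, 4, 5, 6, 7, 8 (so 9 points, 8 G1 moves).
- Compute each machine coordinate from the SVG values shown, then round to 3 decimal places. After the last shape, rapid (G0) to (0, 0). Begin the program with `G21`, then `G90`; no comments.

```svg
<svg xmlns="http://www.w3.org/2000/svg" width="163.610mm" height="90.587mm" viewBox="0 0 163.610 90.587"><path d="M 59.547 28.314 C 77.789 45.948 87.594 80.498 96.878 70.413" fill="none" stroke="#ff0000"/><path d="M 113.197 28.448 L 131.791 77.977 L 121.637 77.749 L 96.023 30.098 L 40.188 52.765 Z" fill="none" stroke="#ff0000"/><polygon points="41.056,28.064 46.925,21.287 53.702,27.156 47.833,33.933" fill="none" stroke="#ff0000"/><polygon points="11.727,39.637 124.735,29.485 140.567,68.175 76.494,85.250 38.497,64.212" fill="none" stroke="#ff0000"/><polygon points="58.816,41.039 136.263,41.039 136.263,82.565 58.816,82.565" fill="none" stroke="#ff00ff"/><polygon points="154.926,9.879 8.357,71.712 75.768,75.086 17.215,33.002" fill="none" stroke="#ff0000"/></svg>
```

viewBox `0 0 163.610 90.587` with mm width/height → 1 unit = 1 mm. Flip: y_m = 90.587 − y_svg.

**Shape 1** — `<path>` cubic bezier, stroke `#ff0000` → score (S533, F1952). Control points (SVG): P0=(59.547,28.314), P1=(77.789,45.948), P2=(87.594,80.498), P3=(96.878,70.413); sampled at t=k/8. Machine vertices: (59.547,62.273) → (66.008,54.988) → (71.770,46.837) → (76.927,38.544) → (81.572,30.829) → (85.796,24.413) → (89.694,20.018) → (93.357,18.364) → (96.878,20.174). Open path.

**Shape 2** — `<path>` closed polygon, stroke `#ff0000` → score (S533, F1952). Machine vertices: (113.197,62.139) → (131.791,12.610) → (121.637,12.838) → (96.023,60.489) → (40.188,37.822) → (113.197,62.139). Closed: final G1 returns to the first vertex.

**Shape 3** — `<polygon>` regular polygon, stroke `#ff0000` → score (S533, F1952). Machine vertices: (41.056,62.523) → (46.925,69.300) → (53.702,63.431) → (47.833,56.654) → (41.056,62.523). Closed: final G1 returns to the first vertex.

**Shape 4** — `<polygon>` closed polygon, stroke `#ff0000` → score (S533, F1952). Machine vertices: (11.727,50.950) → (124.735,61.102) → (140.567,22.412) → (76.494,5.337) → (38.497,26.375) → (11.727,50.950). Closed: final G1 returns to the first vertex.

**Shape 5** — `<polygon>` rectangle, stroke `#ff00ff` → engrave (S367, F4518). Machine vertices: (58.816,49.548) → (136.263,49.548) → (136.263,8.022) → (58.816,8.022) → (58.816,49.548). Closed: final G1 returns to the first vertex.

**Shape 6** — `<polygon>` closed polygon, stroke `#ff0000` → score (S533, F1952). Machine vertices: (154.926,80.708) → (8.357,18.875) → (75.768,15.501) → (17.215,57.585) → (154.926,80.708). Closed: final G1 returns to the first vertex.

G21
G90
G0 X59.547 Y62.273
M3 S533
G01 X66.008 Y54.988 F1952
G01 X71.770 Y46.837
G01 X76.927 Y38.544
G01 X81.572 Y30.829
G01 X85.796 Y24.413
G01 X89.694 Y20.018
G01 X93.357 Y18.364
G01 X96.878 Y20.174
M5
G0 X113.197 Y62.139
M3 S533
G01 X131.791 Y12.610 F1952
G01 X121.637 Y12.838
G01 X96.023 Y60.489
G01 X40.188 Y37.822
G01 X113.197 Y62.139
M5
G0 X41.056 Y62.523
M3 S533
G01 X46.925 Y69.300 F1952
G01 X53.702 Y63.431
G01 X47.833 Y56.654
G01 X41.056 Y62.523
M5
G0 X11.727 Y50.950
M3 S533
G01 X124.735 Y61.102 F1952
G01 X140.567 Y22.412
G01 X76.494 Y5.337
G01 X38.497 Y26.375
G01 X11.727 Y50.950
M5
G0 X58.816 Y49.548
M3 S367
G01 X136.263 Y49.548 F4518
G01 X136.263 Y8.022
G01 X58.816 Y8.022
G01 X58.816 Y49.548
M5
G0 X154.926 Y80.708
M3 S533
G01 X8.357 Y18.875 F1952
G01 X75.768 Y15.501
G01 X17.215 Y57.585
G01 X154.926 Y80.708
M5
G0 X0.000 Y0.000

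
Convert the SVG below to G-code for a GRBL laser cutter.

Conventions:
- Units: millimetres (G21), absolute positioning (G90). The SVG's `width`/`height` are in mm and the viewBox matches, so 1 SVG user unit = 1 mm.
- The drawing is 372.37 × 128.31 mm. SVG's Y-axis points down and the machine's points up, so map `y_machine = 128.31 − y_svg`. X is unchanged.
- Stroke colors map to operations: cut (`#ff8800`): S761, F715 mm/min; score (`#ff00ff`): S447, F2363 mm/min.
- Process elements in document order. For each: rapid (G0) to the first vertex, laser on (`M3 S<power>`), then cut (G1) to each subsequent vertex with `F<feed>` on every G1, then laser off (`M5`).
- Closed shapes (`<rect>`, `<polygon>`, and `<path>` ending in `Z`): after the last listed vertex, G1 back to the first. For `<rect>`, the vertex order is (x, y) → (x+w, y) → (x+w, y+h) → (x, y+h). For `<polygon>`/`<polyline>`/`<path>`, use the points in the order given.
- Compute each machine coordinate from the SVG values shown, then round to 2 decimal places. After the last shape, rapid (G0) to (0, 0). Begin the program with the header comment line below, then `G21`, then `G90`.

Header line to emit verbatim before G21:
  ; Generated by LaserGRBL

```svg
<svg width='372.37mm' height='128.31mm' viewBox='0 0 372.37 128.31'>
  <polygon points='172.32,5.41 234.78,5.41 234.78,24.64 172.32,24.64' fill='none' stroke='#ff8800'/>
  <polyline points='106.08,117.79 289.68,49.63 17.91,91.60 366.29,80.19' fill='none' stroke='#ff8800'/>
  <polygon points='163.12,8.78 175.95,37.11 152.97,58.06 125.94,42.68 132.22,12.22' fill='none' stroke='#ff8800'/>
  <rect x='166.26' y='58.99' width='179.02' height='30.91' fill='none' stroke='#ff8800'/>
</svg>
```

viewBox `0 0 372.37 128.31` with mm width/height → 1 unit = 1 mm. Flip: y_m = 128.31 − y_svg.

**Shape 1** — `<polygon>` rectangle, stroke `#ff8800` → cut (S761, F715). Machine vertices: (172.32,122.90) → (234.78,122.90) → (234.78,103.67) → (172.32,103.67) → (172.32,122.90). Closed: final G1 returns to the first vertex.

**Shape 2** — `<polyline>` open polyline, stroke `#ff8800` → cut (S761, F715). Machine vertices: (106.08,10.52) → (289.68,78.68) → (17.91,36.71) → (366.29,48.12). Open path.

**Shape 3** — `<polygon>` regular polygon, stroke `#ff8800` → cut (S761, F715). Machine vertices: (163.12,119.53) → (175.95,91.20) → (152.97,70.25) → (125.94,85.63) → (132.22,116.09) → (163.12,119.53). Closed: final G1 returns to the first vertex.

**Shape 4** — `<rect>` rectangle, stroke `#ff8800` → cut (S761, F715). Machine vertices: (166.26,69.32) → (345.28,69.32) → (345.28,38.41) → (166.26,38.41) → (166.26,69.32). Closed: final G1 returns to the first vertex.

; Generated by LaserGRBL
G21
G90
G0 X172.32 Y122.90
M3 S761
G1 X234.78 Y122.90 F715
G1 X234.78 Y103.67 F715
G1 X172.32 Y103.67 F715
G1 X172.32 Y122.90 F715
M5
G0 X106.08 Y10.52
M3 S761
G1 X289.68 Y78.68 F715
G1 X17.91 Y36.71 F715
G1 X366.29 Y48.12 F715
M5
G0 X163.12 Y119.53
M3 S761
G1 X175.95 Y91.20 F715
G1 X152.97 Y70.25 F715
G1 X125.94 Y85.63 F715
G1 X132.22 Y116.09 F715
G1 X163.12 Y119.53 F715
M5
G0 X166.26 Y69.32
M3 S761
G1 X345.28 Y69.32 F715
G1 X345.28 Y38.41 F715
G1 X166.26 Y38.41 F715
G1 X166.26 Y69.32 F715
M5
G0 X0.00 Y0.00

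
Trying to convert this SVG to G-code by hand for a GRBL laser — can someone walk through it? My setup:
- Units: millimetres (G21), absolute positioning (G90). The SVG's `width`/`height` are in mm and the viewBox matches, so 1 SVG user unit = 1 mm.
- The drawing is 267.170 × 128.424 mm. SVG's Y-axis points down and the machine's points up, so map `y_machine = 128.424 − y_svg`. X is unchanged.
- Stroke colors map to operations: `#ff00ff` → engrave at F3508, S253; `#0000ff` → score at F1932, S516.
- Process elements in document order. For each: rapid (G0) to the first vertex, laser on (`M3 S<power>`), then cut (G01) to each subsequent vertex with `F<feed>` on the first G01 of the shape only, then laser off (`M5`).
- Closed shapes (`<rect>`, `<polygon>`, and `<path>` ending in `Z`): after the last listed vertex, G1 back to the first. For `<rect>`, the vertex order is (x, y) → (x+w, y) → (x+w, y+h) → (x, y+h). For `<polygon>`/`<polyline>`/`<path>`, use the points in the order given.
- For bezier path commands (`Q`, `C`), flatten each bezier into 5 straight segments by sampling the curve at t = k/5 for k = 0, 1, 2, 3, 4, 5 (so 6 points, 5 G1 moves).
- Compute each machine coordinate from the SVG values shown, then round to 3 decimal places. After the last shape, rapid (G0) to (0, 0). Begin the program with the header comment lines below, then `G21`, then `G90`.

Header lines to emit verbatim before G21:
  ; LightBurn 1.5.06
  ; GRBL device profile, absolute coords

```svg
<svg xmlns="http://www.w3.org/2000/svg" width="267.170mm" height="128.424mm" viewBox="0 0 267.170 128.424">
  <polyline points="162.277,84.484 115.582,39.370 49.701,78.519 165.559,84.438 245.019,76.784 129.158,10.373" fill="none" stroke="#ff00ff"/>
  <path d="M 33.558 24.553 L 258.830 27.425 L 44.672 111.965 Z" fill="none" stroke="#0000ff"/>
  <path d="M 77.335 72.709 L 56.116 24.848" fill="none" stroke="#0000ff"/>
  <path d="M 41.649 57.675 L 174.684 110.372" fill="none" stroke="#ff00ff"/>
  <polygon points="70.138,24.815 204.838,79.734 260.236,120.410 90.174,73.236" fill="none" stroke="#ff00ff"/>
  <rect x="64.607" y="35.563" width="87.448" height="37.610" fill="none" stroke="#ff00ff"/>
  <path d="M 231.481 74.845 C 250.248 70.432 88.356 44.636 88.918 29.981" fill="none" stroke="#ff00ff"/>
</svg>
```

; LightBurn 1.5.06
; GRBL device profile, absolute coords
G21
G90
G0 X162.277 Y43.940
M3 S253
G01 X115.582 Y89.054 F3508
G01 X49.701 Y49.905
G01 X165.559 Y43.986
G01 X245.019 Y51.640
G01 X129.158 Y118.051
M5
G0 X33.558 Y103.871
M3 S516
G01 X258.830 Y100.999 F1932
G01 X44.672 Y16.459
G01 X33.558 Y103.871
M5
G0 X77.335 Y55.715
M3 S516
G01 X56.116 Y103.576 F1932
M5
G0 X41.649 Y70.749
M3 S253
G01 X174.684 Y18.052 F3508
M5
G0 X70.138 Y103.609
M3 S253
G01 X204.838 Y48.690 F3508
G01 X260.236 Y8.014
G01 X90.174 Y55.188
G01 X70.138 Y103.609
M5
G0 X64.607 Y92.861
M3 S253
G01 X152.055 Y92.861 F3508
G01 X152.055 Y55.251
G01 X64.607 Y55.251
G01 X64.607 Y92.861
M5
G0 X231.481 Y53.579
M3 S253
G01 X223.807 Y58.533 F3508
G01 X189.244 Y67.057
G01 X144.262 Y77.591
G01 X105.330 Y88.573
G01 X88.918 Y98.443
M5
G0 X0.000 Y0.000

1 u = 1 mm; y_m = 128.424 − y.

[1] `<polyline>` open polyline, #ff00ff→engrave S253 F3508: (162.277,43.940) → (115.582,89.054) → (49.701,49.905) → (165.559,43.986) → (245.019,51.640) → (129.158,118.051)

[2] `<path>` closed polygon, #0000ff→score S516 F1932: (33.558,103.871) → (258.830,100.999) → (44.672,16.459) → (33.558,103.871) (closed)

[3] `<path>` line segment, #0000ff→score S516 F1932: (77.335,55.715) → (56.116,103.576)

[4] `<path>` line segment, #ff00ff→engrave S253 F3508: (41.649,70.749) → (174.684,18.052)

[5] `<polygon>` closed polygon, #ff00ff→engrave S253 F3508: (70.138,103.609) → (204.838,48.690) → (260.236,8.014) → (90.174,55.188) → (70.138,103.609) (closed)

[6] `<rect>` rectangle, #ff00ff→engrave S253 F3508: (64.607,92.861) → (152.055,92.861) → (152.055,55.251) → (64.607,55.251) → (64.607,92.861) (closed)

[7] `<path>` cubic bezier, #ff00ff→engrave S253 F3508: (231.481,53.579) → (223.807,58.533) → (189.244,67.057) → (144.262,77.591) → (105.330,88.573) → (88.918,98.443)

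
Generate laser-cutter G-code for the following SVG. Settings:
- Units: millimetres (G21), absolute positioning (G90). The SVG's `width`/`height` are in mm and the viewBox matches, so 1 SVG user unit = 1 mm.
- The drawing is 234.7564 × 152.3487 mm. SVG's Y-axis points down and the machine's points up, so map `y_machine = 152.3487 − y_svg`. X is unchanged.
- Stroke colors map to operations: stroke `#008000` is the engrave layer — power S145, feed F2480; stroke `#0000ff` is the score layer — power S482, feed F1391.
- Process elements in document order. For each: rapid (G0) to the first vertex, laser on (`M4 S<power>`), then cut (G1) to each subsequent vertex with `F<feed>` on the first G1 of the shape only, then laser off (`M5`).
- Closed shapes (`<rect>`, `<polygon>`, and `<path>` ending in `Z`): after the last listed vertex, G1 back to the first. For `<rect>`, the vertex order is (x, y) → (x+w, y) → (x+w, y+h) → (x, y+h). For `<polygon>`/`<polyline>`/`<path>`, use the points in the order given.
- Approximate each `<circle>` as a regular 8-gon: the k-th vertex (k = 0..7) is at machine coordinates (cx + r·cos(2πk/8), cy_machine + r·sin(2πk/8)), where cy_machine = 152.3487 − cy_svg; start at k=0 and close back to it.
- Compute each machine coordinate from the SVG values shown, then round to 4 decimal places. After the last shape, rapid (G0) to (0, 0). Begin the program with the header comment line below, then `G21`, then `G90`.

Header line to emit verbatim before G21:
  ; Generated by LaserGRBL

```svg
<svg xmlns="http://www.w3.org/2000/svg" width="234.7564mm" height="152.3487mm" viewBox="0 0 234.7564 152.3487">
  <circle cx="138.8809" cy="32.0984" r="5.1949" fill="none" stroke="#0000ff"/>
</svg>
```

viewBox `0 0 234.7564 152.3487` with mm width/height → 1 unit = 1 mm. Flip: y_m = 152.3487 − y_svg.

**Shape 1** — `<circle>` circle, stroke `#0000ff` → score (S482, F1391). Machine vertices: (144.0758,120.2503) → (142.5542,123.9236) → (138.8809,125.4452) → (135.2076,123.9236) → (133.6860,120.2503) → (135.2076,116.5770) → (138.8809,115.0554) → (142.5542,116.5770) → (144.0758,120.2503). Closed: final G1 returns to the first vertex.

; Generated by LaserGRBL
G21
G90
G0 X144.0758 Y120.2503
M4 S482
G1 X142.5542 Y123.9236 F1391
G1 X138.8809 Y125.4452
G1 X135.2076 Y123.9236
G1 X133.6860 Y120.2503
G1 X135.2076 Y116.5770
G1 X138.8809 Y115.0554
G1 X142.5542 Y116.5770
G1 X144.0758 Y120.2503
M5
G0 X0.0000 Y0.0000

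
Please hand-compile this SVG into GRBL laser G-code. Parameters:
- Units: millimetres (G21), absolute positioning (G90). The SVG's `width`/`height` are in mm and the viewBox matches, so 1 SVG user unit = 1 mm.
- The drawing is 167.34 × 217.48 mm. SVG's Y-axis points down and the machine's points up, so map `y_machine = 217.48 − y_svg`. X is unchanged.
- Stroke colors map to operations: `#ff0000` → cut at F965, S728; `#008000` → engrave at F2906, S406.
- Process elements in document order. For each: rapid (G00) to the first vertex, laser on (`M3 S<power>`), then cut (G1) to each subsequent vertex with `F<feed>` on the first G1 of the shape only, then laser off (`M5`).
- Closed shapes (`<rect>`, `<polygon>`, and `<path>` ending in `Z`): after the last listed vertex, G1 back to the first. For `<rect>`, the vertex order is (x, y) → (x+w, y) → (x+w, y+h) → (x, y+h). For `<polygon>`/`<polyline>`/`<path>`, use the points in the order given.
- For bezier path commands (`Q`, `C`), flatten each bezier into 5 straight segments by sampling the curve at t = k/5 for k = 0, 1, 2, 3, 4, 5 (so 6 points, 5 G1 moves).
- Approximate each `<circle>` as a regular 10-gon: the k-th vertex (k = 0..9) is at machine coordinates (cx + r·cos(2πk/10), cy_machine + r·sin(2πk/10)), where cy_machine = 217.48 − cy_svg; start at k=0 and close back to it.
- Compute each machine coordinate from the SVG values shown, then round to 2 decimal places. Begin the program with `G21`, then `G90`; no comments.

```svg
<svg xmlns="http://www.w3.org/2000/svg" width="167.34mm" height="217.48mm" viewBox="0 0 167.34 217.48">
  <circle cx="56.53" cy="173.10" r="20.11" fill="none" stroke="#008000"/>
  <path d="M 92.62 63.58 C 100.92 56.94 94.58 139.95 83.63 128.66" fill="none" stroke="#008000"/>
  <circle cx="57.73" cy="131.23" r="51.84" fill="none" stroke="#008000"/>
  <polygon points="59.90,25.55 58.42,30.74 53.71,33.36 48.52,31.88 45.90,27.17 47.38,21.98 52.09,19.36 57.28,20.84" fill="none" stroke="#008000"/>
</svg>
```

Since the viewBox matches the mm dimensions, user units are millimetres directly. The only transform is the Y-flip y_m = 217.48 − y_svg.

Shape 1 is a circle drawn with `<circle>`. Its stroke #008000 means engrave at S406, F2906. After flipping Y the toolpath is (76.64,44.38) → (72.80,56.20) → (62.74,63.51) → (50.32,63.51) → (40.26,56.20) → (36.42,44.38) → (40.26,32.56) → (50.32,25.25) → (62.74,25.25) → (72.80,32.56) → (76.64,44.38), returning to the start.

Shape 2 is a cubic bezier drawn with `<path>`. Its stroke #008000 means engrave at S406, F2906. After flipping Y the toolpath is (92.62,153.90) → (95.92,148.60) → (96.19,130.61) → (93.92,108.76) → (89.57,91.89) → (83.63,88.82).

Shape 3 is a circle drawn with `<circle>`. Its stroke #008000 means engrave at S406, F2906. After flipping Y the toolpath is (109.57,86.25) → (99.67,116.72) → (73.75,135.55) → (41.71,135.55) → (15.79,116.72) → (5.89,86.25) → (15.79,55.78) → (41.71,36.95) → (73.75,36.95) → (99.67,55.78) → (109.57,86.25), returning to the start.

Shape 4 is a regular polygon drawn with `<polygon>`. Its stroke #008000 means engrave at S406, F2906. After flipping Y the toolpath is (59.90,191.93) → (58.42,186.74) → (53.71,184.12) → (48.52,185.60) → (45.90,190.31) → (47.38,195.50) → (52.09,198.12) → (57.28,196.64) → (59.90,191.93), returning to the start.

G21
G90
G00 X76.64 Y44.38
M3 S406
G1 X72.80 Y56.20 F2906
G1 X62.74 Y63.51
G1 X50.32 Y63.51
G1 X40.26 Y56.20
G1 X36.42 Y44.38
G1 X40.26 Y32.56
G1 X50.32 Y25.25
G1 X62.74 Y25.25
G1 X72.80 Y32.56
G1 X76.64 Y44.38
M5
G00 X92.62 Y153.90
M3 S406
G1 X95.92 Y148.60 F2906
G1 X96.19 Y130.61
G1 X93.92 Y108.76
G1 X89.57 Y91.89
G1 X83.63 Y88.82
M5
G00 X109.57 Y86.25
M3 S406
G1 X99.67 Y116.72 F2906
G1 X73.75 Y135.55
G1 X41.71 Y135.55
G1 X15.79 Y116.72
G1 X5.89 Y86.25
G1 X15.79 Y55.78
G1 X41.71 Y36.95
G1 X73.75 Y36.95
G1 X99.67 Y55.78
G1 X109.57 Y86.25
M5
G00 X59.90 Y191.93
M3 S406
G1 X58.42 Y186.74 F2906
G1 X53.71 Y184.12
G1 X48.52 Y185.60
G1 X45.90 Y190.31
G1 X47.38 Y195.50
G1 X52.09 Y198.12
G1 X57.28 Y196.64
G1 X59.90 Y191.93
M5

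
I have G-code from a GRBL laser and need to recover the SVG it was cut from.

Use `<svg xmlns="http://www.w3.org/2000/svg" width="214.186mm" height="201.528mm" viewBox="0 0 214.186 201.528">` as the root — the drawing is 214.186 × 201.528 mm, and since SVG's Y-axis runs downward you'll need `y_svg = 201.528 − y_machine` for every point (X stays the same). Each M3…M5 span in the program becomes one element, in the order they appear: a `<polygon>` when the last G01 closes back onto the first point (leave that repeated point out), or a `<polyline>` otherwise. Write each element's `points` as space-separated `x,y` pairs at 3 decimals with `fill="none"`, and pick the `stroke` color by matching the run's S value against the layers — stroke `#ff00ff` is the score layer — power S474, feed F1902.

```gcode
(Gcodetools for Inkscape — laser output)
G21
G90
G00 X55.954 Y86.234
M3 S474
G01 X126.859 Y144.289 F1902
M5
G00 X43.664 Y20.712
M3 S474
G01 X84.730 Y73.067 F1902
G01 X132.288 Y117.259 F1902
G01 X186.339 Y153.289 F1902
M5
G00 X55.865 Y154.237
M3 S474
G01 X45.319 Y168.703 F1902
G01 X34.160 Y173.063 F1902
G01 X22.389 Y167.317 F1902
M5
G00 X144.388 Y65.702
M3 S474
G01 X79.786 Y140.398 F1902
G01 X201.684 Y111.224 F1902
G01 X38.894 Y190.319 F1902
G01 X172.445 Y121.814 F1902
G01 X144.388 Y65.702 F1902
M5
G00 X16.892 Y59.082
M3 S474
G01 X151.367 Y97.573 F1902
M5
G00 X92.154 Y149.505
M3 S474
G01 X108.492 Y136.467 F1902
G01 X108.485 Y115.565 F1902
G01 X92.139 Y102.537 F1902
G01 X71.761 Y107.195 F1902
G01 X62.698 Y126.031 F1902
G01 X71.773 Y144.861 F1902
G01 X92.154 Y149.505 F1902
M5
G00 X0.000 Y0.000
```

y_svg = 201.528 − y_m. Every run uses S474, so all elements get stroke `#ff00ff` (score).

[1] open run; points: 55.954,115.294 126.859,57.239

[2] open run; points: 43.664,180.816 84.730,128.461 132.288,84.269 186.339,48.239

[3] open run; points: 55.865,47.291 45.319,32.825 34.160,28.465 22.389,34.211

[4] closed run; points: 144.388,135.826 79.786,61.130 201.684,90.304 38.894,11.209 172.445,79.714

[5] open run; points: 16.892,142.446 151.367,103.955

[6] closed run; points: 92.154,52.023 108.492,65.061 108.485,85.963 92.139,98.991 71.761,94.333 62.698,75.497 71.773,56.667

<svg xmlns="http://www.w3.org/2000/svg" width="214.186mm" height="201.528mm" viewBox="0 0 214.186 201.528">
  <polyline points="55.954,115.294 126.859,57.239" fill="none" stroke="#ff00ff"/>
  <polyline points="43.664,180.816 84.730,128.461 132.288,84.269 186.339,48.239" fill="none" stroke="#ff00ff"/>
  <polyline points="55.865,47.291 45.319,32.825 34.160,28.465 22.389,34.211" fill="none" stroke="#ff00ff"/>
  <polygon points="144.388,135.826 79.786,61.130 201.684,90.304 38.894,11.209 172.445,79.714" fill="none" stroke="#ff00ff"/>
  <polyline points="16.892,142.446 151.367,103.955" fill="none" stroke="#ff00ff"/>
  <polygon points="92.154,52.023 108.492,65.061 108.485,85.963 92.139,98.991 71.761,94.333 62.698,75.497 71.773,56.667" fill="none" stroke="#ff00ff"/>
</svg>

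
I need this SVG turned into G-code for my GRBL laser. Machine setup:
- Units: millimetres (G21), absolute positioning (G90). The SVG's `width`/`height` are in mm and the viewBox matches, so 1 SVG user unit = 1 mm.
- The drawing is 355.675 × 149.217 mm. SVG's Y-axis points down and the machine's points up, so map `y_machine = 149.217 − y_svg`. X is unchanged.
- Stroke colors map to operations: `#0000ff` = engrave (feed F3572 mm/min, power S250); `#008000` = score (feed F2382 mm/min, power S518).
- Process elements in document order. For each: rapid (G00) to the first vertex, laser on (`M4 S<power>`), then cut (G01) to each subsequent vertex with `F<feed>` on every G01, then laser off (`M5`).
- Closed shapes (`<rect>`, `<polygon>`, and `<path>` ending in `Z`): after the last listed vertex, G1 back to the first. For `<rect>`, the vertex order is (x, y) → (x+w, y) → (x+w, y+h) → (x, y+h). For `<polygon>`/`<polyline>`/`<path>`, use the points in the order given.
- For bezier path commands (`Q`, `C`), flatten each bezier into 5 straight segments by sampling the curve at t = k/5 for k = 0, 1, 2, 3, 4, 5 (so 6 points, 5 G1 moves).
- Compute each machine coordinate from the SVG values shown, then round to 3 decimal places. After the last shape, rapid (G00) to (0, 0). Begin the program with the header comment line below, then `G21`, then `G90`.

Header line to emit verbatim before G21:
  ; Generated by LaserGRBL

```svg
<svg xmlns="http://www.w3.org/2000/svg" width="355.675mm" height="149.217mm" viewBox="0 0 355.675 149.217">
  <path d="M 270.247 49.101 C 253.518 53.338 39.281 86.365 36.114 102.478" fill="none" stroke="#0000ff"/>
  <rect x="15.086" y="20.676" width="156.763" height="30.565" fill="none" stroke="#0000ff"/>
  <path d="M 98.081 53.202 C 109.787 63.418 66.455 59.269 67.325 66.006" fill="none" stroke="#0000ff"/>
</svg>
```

; Generated by LaserGRBL
G21
G90
G00 X270.247 Y100.116
M4 S250
G01 X239.777 Y94.485 F3572
G01 X181.517 Y84.137 F3572
G01 X115.079 Y71.268 F3572
G01 X60.074 Y58.071 F3572
G01 X36.114 Y46.739 F3572
M5
G00 X15.086 Y128.541
M4 S250
G01 X171.849 Y128.541 F3572
G01 X171.849 Y97.976 F3572
G01 X15.086 Y97.976 F3572
G01 X15.086 Y128.541 F3572
M5
G00 X98.081 Y96.015
M4 S250
G01 X99.294 Y91.407 F3572
G01 X92.061 Y89.035 F3572
G01 X81.147 Y87.686 F3572
G01 X71.313 Y86.149 F3572
G01 X67.325 Y83.211 F3572
M5
G00 X0.000 Y0.000

viewBox `0 0 355.675 149.217` with mm width/height → 1 unit = 1 mm. Flip: y_m = 149.217 − y_svg.

**Shape 1** — `<path>` cubic bezier, stroke `#0000ff` → engrave (S250, F3572). Control points (SVG): P0=(270.247,49.101), P1=(253.518,53.338), P2=(39.281,86.365), P3=(36.114,102.478); sampled at t=k/5. Machine vertices: (270.247,100.116) → (239.777,94.485) → (181.517,84.137) → (115.079,71.268) → (60.074,58.071) → (36.114,46.739). Open path.

**Shape 2** — `<rect>` rectangle, stroke `#0000ff` → engrave (S250, F3572). Machine vertices: (15.086,128.541) → (171.849,128.541) → (171.849,97.976) → (15.086,97.976) → (15.086,128.541). Closed: final G1 returns to the first vertex.

**Shape 3** — `<path>` cubic bezier, stroke `#0000ff` → engrave (S250, F3572). Control points (SVG): P0=(98.081,53.202), P1=(109.787,63.418), P2=(66.455,59.269), P3=(67.325,66.006); sampled at t=k/5. Machine vertices: (98.081,96.015) → (99.294,91.407) → (92.061,89.035) → (81.147,87.686) → (71.313,86.149) → (67.325,83.211). Open path.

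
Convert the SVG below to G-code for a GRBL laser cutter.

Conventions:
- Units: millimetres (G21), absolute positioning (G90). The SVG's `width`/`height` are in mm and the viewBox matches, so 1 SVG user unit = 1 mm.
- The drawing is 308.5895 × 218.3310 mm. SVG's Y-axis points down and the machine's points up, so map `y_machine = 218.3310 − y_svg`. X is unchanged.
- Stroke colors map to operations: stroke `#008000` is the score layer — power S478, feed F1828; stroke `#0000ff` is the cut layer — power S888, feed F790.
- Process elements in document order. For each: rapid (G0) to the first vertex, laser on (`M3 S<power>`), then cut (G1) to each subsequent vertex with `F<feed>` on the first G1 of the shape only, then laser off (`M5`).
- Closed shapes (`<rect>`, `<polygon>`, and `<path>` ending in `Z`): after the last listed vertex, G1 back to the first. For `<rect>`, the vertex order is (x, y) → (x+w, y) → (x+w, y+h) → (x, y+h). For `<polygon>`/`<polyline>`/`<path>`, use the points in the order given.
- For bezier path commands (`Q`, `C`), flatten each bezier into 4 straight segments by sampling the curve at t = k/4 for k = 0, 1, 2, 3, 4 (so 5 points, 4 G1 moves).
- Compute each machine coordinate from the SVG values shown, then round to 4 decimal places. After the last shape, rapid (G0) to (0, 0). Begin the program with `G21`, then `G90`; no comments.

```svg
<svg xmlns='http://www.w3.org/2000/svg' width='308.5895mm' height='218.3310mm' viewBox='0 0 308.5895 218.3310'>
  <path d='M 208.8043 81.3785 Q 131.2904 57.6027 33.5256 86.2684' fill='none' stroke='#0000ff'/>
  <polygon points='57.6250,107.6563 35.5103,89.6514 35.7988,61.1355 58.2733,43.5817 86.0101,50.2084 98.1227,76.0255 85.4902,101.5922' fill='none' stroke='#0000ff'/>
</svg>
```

G21
G90
G0 X208.8043 Y136.9525
M3 S888
G1 X168.7817 Y145.5628 F790
G1 X126.2277 Y147.6179
G1 X81.1423 Y143.1179
G1 X33.5256 Y132.0626
M5
G0 X57.6250 Y110.6747
M3 S888
G1 X35.5103 Y128.6796 F790
G1 X35.7988 Y157.1955
G1 X58.2733 Y174.7493
G1 X86.0101 Y168.1226
G1 X98.1227 Y142.3055
G1 X85.4902 Y116.7388
G1 X57.6250 Y110.6747
M5
G0 X0.0000 Y0.0000

Since the viewBox matches the mm dimensions, user units are millimetres directly. The only transform is the Y-flip y_m = 218.3310 − y_svg.

Shape 1 is a quadratic bezier drawn with `<path>`. Its stroke #0000ff means cut at S888, F790. After flipping Y the toolpath is (208.8043,136.9525) → (168.7817,145.5628) → (126.2277,147.6179) → (81.1423,143.1179) → (33.5256,132.0626).

Shape 2 is a regular polygon drawn with `<polygon>`. Its stroke #0000ff means cut at S888, F790. After flipping Y the toolpath is (57.6250,110.6747) → (35.5103,128.6796) → (35.7988,157.1955) → (58.2733,174.7493) → (86.0101,168.1226) → (98.1227,142.3055) → (85.4902,116.7388) → (57.6250,110.6747), returning to the start.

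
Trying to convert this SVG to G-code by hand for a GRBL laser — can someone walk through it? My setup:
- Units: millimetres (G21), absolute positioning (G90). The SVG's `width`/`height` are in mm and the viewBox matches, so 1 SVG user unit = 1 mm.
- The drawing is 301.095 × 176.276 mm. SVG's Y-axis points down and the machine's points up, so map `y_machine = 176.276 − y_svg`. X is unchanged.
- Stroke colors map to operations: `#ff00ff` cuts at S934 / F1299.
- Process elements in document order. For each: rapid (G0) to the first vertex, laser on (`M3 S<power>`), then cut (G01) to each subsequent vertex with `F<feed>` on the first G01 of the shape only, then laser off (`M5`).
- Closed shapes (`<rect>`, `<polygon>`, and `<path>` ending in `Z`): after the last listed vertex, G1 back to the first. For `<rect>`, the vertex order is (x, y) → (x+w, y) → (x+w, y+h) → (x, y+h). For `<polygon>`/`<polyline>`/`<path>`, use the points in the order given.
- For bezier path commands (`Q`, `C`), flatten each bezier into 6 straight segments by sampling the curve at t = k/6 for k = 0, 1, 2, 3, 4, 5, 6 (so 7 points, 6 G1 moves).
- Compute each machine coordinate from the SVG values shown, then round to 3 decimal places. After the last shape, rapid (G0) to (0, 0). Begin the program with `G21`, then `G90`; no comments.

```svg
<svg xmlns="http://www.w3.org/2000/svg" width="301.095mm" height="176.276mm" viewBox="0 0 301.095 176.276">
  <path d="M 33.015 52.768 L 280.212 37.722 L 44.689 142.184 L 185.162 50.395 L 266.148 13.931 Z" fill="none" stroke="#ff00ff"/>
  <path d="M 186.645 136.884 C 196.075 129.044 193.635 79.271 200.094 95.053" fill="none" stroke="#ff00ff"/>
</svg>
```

Since the viewBox matches the mm dimensions, user units are millimetres directly. The only transform is the Y-flip y_m = 176.276 − y_svg.

Shape 1 is a closed polygon drawn with `<path>`. Its stroke #ff00ff means cut at S934, F1299. After flipping Y the toolpath is (33.015,123.508) → (280.212,138.554) → (44.689,34.092) → (185.162,125.881) → (266.148,162.345) → (33.015,123.508), returning to the start.

Shape 2 is a cubic bezier drawn with `<path>`. Its stroke #ff00ff means cut at S934, F1299. After flipping Y the toolpath is (186.645,39.392) → (190.467,46.309) → (192.888,57.229) → (194.484,69.166) → (195.832,79.134) → (197.510,84.149) → (200.094,81.223).

G21
G90
G0 X33.015 Y123.508
M3 S934
G01 X280.212 Y138.554 F1299
G01 X44.689 Y34.092
G01 X185.162 Y125.881
G01 X266.148 Y162.345
G01 X33.015 Y123.508
M5
G0 X186.645 Y39.392
M3 S934
G01 X190.467 Y46.309 F1299
G01 X192.888 Y57.229
G01 X194.484 Y69.166
G01 X195.832 Y79.134
G01 X197.510 Y84.149
G01 X200.094 Y81.223
M5
G0 X0.000 Y0.000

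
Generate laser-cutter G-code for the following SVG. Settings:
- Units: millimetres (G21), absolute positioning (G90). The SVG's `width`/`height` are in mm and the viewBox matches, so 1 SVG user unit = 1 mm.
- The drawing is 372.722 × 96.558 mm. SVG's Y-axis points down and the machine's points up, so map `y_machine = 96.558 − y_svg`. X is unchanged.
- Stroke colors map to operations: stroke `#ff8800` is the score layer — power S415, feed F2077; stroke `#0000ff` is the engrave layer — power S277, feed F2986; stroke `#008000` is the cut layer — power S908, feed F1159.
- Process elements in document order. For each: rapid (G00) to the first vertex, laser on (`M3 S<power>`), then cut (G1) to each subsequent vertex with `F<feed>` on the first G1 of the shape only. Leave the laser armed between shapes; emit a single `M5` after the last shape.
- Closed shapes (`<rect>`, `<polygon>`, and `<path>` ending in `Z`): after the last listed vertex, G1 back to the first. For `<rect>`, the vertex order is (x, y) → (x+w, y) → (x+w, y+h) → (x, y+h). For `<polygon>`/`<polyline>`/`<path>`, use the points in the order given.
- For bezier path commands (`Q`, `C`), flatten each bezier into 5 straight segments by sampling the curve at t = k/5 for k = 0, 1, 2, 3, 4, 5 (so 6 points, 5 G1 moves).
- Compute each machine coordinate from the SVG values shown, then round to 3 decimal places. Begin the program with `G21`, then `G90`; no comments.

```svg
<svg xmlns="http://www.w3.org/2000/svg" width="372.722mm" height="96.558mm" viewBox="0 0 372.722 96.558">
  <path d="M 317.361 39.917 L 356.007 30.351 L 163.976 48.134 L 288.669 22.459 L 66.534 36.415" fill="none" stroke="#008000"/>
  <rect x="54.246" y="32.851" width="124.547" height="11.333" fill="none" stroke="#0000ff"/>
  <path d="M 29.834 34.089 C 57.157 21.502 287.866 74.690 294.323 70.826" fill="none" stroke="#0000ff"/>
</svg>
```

1 u = 1 mm; y_m = 96.558 − y.

[1] `<path>` open polyline, #008000→cut S908 F1159: (317.361,56.641) → (356.007,66.207) → (163.976,48.424) → (288.669,74.099) → (66.534,60.143)

[2] `<rect>` rectangle, #0000ff→engrave S277 F2986: (54.246,63.707) → (178.793,63.707) → (178.793,52.374) → (54.246,52.374) → (54.246,63.707) (closed)

[3] `<path>` cubic bezier, #0000ff→engrave S277 F2986: (29.834,62.469) → (67.213,63.111) → (132.878,53.862) → (206.302,40.619) → (266.960,29.277) → (294.323,25.732)

G21
G90
G00 X317.361 Y56.641
M3 S908
G1 X356.007 Y66.207 F1159
G1 X163.976 Y48.424
G1 X288.669 Y74.099
G1 X66.534 Y60.143
G00 X54.246 Y63.707
M3 S277
G1 X178.793 Y63.707 F2986
G1 X178.793 Y52.374
G1 X54.246 Y52.374
G1 X54.246 Y63.707
G00 X29.834 Y62.469
M3 S277
G1 X67.213 Y63.111 F2986
G1 X132.878 Y53.862
G1 X206.302 Y40.619
G1 X266.960 Y29.277
G1 X294.323 Y25.732
M5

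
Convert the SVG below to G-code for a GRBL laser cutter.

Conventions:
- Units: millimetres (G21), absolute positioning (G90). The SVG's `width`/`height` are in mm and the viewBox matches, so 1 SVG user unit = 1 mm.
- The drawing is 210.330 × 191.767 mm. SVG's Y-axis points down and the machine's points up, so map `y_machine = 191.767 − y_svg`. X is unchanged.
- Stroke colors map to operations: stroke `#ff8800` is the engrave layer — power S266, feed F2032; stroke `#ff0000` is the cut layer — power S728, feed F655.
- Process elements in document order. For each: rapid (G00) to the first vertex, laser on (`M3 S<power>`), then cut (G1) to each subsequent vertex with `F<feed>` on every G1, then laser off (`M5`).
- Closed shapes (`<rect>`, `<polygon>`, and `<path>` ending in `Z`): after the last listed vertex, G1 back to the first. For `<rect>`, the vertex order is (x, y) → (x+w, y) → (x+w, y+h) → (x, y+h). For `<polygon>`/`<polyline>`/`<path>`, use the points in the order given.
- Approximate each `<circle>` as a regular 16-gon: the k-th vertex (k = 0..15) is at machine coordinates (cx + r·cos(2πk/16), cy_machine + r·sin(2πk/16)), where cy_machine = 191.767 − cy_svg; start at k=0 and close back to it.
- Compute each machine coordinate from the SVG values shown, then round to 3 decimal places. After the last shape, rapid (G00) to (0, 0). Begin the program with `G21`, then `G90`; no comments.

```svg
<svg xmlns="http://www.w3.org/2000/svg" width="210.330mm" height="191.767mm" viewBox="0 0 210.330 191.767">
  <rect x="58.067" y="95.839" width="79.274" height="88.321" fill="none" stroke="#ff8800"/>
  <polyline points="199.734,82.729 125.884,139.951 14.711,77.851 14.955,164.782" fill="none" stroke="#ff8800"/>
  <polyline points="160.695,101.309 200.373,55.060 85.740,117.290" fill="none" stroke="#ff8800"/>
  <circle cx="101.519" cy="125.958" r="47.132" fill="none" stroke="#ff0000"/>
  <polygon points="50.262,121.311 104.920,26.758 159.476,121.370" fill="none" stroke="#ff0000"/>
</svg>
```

1 u = 1 mm; y_m = 191.767 − y.

[1] `<rect>` rectangle, #ff8800→engrave S266 F2032: (58.067,95.928) → (137.341,95.928) → (137.341,7.607) → (58.067,7.607) → (58.067,95.928) (closed)

[2] `<polyline>` open polyline, #ff8800→engrave S266 F2032: (199.734,109.038) → (125.884,51.816) → (14.711,113.916) → (14.955,26.985)

[3] `<polyline>` open polyline, #ff8800→engrave S266 F2032: (160.695,90.458) → (200.373,136.707) → (85.740,74.477)

[4] `<circle>` circle, #ff0000→cut S728 F655: (148.651,65.809) → (145.063,83.846) → (134.846,99.136) → (119.556,109.353) → (101.519,112.941) → (83.482,109.353) → (68.192,99.136) → (57.975,83.846) → (54.387,65.809) → (57.975,47.772) → (68.192,32.482) → (83.482,22.265) → (101.519,18.677) → (119.556,22.265) → (134.846,32.482) → (145.063,47.772) → (148.651,65.809) (closed)

[5] `<polygon>` regular polygon, #ff0000→cut S728 F655: (50.262,70.456) → (104.920,165.009) → (159.476,70.397) → (50.262,70.456) (closed)

G21
G90
G00 X58.067 Y95.928
M3 S266
G1 X137.341 Y95.928 F2032
G1 X137.341 Y7.607 F2032
G1 X58.067 Y7.607 F2032
G1 X58.067 Y95.928 F2032
M5
G00 X199.734 Y109.038
M3 S266
G1 X125.884 Y51.816 F2032
G1 X14.711 Y113.916 F2032
G1 X14.955 Y26.985 F2032
M5
G00 X160.695 Y90.458
M3 S266
G1 X200.373 Y136.707 F2032
G1 X85.740 Y74.477 F2032
M5
G00 X148.651 Y65.809
M3 S728
G1 X145.063 Y83.846 F655
G1 X134.846 Y99.136 F655
G1 X119.556 Y109.353 F655
G1 X101.519 Y112.941 F655
G1 X83.482 Y109.353 F655
G1 X68.192 Y99.136 F655
G1 X57.975 Y83.846 F655
G1 X54.387 Y65.809 F655
G1 X57.975 Y47.772 F655
G1 X68.192 Y32.482 F655
G1 X83.482 Y22.265 F655
G1 X101.519 Y18.677 F655
G1 X119.556 Y22.265 F655
G1 X134.846 Y32.482 F655
G1 X145.063 Y47.772 F655
G1 X148.651 Y65.809 F655
M5
G00 X50.262 Y70.456
M3 S728
G1 X104.920 Y165.009 F655
G1 X159.476 Y70.397 F655
G1 X50.262 Y70.456 F655
M5
G00 X0.000 Y0.000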